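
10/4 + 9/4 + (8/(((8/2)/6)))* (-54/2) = -1277/4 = -319.25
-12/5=-2.40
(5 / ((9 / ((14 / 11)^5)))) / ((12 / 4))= 2689120 / 4348377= 0.62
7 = 7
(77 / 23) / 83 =77 / 1909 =0.04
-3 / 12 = -1 / 4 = -0.25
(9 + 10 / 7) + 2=87 / 7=12.43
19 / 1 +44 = 63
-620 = -620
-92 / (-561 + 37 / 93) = 2139 / 13034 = 0.16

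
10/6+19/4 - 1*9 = -31/12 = -2.58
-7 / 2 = -3.50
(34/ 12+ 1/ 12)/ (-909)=-35/ 10908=-0.00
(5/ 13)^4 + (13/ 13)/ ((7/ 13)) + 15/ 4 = 4501577/ 799708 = 5.63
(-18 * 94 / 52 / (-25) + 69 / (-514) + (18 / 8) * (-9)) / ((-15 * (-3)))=-2125177 / 5011500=-0.42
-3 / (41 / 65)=-195 / 41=-4.76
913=913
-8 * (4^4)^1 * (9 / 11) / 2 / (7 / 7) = -9216 / 11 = -837.82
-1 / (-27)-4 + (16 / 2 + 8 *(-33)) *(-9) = 62101 / 27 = 2300.04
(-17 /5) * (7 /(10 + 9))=-119 /95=-1.25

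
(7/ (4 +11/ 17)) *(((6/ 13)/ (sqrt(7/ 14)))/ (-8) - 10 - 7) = -2023/ 79 - 357 *sqrt(2)/ 4108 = -25.73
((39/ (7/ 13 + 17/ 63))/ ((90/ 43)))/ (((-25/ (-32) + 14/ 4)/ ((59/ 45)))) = 24010168/ 3401025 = 7.06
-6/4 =-3/2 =-1.50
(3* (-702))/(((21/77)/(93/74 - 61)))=17069481/37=461337.32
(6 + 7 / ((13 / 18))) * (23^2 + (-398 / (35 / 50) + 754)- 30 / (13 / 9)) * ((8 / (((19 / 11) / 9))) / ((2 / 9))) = 45893955888 / 22477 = 2041818.57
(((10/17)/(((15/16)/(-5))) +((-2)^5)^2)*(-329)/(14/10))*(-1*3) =12235040/17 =719708.24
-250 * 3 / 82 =-9.15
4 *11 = 44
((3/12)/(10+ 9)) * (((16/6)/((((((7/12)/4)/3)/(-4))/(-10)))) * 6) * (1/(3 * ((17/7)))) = 7680/323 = 23.78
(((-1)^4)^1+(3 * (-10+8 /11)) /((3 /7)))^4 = 244242535681 /14641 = 16682093.82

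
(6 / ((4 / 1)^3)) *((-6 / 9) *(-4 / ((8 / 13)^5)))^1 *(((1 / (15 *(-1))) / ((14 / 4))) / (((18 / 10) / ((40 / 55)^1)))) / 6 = -371293 / 102187008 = -0.00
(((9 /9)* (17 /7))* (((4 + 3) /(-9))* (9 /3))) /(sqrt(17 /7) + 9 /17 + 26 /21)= -1276513 /88642 + 103173* sqrt(119) /88642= -1.70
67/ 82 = 0.82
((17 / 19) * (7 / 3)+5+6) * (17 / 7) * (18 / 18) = 12682 / 399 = 31.78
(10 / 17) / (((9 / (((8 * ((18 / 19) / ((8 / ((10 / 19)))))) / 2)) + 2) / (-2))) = -200 / 6477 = -0.03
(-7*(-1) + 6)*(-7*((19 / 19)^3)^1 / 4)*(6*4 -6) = -819 / 2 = -409.50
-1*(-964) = 964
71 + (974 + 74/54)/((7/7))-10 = 27982/27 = 1036.37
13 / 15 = 0.87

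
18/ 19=0.95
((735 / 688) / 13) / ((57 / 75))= 18375 / 169936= 0.11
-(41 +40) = -81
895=895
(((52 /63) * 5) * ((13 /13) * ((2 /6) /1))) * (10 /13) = 200 /189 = 1.06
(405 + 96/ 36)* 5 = 6115/ 3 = 2038.33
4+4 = 8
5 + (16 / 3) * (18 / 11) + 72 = 943 / 11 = 85.73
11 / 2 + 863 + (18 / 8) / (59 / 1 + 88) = 170229 / 196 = 868.52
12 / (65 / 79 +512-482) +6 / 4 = 9201 / 4870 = 1.89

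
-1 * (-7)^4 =-2401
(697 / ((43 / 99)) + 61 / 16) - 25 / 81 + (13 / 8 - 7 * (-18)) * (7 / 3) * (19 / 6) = 71087521 / 27864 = 2551.23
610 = 610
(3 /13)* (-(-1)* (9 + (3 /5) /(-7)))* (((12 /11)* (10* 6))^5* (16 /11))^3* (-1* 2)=-854554729679171302784221049153126400000000000000 /38919421194445620367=-21957025655898730551743240000.00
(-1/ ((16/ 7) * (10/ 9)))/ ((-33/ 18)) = 189/ 880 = 0.21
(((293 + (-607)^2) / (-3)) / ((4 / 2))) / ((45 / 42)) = -860398 / 15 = -57359.87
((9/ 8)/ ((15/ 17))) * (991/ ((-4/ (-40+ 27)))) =657033/ 160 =4106.46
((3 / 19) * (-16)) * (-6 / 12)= 24 / 19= 1.26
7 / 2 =3.50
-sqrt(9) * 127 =-381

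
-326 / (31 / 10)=-3260 / 31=-105.16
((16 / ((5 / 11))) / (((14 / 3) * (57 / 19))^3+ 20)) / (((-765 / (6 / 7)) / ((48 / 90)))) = -704 / 92507625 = -0.00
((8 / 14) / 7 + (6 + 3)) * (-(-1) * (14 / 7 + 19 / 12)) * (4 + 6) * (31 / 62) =95675 / 588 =162.71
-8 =-8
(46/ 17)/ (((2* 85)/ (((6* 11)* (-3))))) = -4554/ 1445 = -3.15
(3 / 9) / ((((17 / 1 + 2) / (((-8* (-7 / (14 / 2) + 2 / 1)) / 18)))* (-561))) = 4 / 287793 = 0.00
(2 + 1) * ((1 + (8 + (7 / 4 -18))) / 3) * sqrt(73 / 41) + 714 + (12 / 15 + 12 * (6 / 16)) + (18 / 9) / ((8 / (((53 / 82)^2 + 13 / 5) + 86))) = 731.88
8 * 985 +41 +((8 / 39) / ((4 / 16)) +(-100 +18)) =305753 / 39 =7839.82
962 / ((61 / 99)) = 95238 / 61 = 1561.28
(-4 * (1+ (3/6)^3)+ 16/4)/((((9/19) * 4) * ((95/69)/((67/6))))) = -1541/720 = -2.14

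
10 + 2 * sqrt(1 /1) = 12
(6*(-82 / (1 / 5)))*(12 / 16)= -1845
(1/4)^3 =0.02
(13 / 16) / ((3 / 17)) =221 / 48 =4.60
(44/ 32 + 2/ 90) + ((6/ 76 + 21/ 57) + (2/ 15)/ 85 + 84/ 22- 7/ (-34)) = 37542427/ 6395400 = 5.87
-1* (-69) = 69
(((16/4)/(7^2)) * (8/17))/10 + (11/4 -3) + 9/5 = 25887/16660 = 1.55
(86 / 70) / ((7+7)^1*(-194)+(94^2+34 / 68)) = 86 / 428435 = 0.00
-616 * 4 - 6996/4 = -4213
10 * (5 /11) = 50 /11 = 4.55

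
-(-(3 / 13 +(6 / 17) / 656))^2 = -281132289 / 5254510144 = -0.05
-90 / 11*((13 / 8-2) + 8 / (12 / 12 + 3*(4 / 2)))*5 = -9675 / 308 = -31.41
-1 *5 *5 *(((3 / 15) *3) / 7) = -2.14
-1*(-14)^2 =-196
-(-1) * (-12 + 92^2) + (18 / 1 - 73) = 8397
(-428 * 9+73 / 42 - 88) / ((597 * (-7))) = 165407 / 175518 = 0.94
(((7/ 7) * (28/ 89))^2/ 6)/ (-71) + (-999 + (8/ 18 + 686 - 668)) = -4963101751/ 5061519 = -980.56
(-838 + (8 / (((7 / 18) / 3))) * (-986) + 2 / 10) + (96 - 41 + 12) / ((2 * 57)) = -246133117 / 3990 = -61687.50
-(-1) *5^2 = 25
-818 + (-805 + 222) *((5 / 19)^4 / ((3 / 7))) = -322358359 / 390963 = -824.52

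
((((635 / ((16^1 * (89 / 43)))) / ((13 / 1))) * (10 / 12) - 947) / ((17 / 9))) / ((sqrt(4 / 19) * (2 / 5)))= -1575729885 * sqrt(19) / 2517632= -2728.14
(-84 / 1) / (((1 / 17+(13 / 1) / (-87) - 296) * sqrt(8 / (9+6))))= 31059 * sqrt(30) / 437918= 0.39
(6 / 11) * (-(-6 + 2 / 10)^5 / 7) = 123066894 / 240625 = 511.45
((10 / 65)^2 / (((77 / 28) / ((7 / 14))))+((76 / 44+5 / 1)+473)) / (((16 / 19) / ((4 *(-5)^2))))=423614975 / 7436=56968.12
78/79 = 0.99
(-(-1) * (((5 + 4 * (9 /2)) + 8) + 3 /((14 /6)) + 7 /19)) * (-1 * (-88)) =382184 /133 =2873.56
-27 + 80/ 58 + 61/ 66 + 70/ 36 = -65321/ 2871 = -22.75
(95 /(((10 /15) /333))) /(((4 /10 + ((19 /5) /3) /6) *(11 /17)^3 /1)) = 4196414385 /14641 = 286620.75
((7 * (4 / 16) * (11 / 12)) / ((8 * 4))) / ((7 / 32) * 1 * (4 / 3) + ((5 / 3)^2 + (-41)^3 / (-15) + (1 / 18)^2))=10395 / 953401024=0.00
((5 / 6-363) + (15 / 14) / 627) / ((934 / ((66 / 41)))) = -1589542 / 2546551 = -0.62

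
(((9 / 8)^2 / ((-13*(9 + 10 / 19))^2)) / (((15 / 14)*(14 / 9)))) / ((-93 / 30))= -87723 / 5492316128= -0.00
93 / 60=31 / 20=1.55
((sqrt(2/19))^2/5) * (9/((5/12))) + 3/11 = 3801/5225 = 0.73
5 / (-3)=-5 / 3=-1.67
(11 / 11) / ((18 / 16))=8 / 9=0.89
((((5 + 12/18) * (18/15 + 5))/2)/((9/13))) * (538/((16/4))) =1842919/540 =3412.81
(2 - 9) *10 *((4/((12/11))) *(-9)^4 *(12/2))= -10103940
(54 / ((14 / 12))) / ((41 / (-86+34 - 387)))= -142236 / 287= -495.60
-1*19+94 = 75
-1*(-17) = 17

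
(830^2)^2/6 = 237291605000/3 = 79097201666.67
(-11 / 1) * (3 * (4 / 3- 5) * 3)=363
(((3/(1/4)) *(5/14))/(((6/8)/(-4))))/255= -32/357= -0.09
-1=-1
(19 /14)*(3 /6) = 0.68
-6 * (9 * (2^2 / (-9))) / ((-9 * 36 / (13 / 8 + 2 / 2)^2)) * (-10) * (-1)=-245 / 48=-5.10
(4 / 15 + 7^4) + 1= 2402.27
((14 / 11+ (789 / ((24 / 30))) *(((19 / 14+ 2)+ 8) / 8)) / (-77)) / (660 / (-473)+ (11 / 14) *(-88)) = 296961311 / 1150944256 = 0.26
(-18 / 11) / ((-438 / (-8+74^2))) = 16404 / 803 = 20.43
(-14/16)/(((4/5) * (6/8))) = -35/24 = -1.46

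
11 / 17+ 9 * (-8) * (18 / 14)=-10939 / 119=-91.92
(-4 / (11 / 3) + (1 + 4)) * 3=129 / 11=11.73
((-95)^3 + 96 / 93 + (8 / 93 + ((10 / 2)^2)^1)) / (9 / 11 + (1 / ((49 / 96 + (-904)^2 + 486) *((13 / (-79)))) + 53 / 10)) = -8950414244205270980 / 63871542081417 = -140131.49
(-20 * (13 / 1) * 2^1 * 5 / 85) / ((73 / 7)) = -3640 / 1241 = -2.93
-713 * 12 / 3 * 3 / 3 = -2852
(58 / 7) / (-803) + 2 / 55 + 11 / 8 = 315011 / 224840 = 1.40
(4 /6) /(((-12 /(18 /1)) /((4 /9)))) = -4 /9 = -0.44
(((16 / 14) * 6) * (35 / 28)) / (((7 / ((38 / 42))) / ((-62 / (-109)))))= 23560 / 37387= 0.63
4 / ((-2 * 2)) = -1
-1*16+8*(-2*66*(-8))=8432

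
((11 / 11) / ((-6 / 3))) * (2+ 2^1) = -2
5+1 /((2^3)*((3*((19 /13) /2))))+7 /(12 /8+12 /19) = 51347 /6156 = 8.34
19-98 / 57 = 17.28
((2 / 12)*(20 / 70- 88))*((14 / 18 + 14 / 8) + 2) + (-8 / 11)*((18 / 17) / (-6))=-9339523 / 141372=-66.06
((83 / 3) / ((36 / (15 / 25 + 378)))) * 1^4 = 52373 / 180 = 290.96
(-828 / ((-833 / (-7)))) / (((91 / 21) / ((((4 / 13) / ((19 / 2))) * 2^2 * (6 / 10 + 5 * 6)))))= -715392 / 112385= -6.37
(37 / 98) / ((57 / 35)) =185 / 798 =0.23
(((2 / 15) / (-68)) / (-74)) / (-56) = -1 / 2113440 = -0.00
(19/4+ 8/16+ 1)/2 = 25/8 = 3.12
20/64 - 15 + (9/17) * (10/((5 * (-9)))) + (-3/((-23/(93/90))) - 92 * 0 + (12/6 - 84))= -3023849/31280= -96.67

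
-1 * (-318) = 318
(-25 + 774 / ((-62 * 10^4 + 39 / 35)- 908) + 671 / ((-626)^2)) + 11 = -14.00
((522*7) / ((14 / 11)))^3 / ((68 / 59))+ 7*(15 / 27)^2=113093230036169 / 5508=20532539948.47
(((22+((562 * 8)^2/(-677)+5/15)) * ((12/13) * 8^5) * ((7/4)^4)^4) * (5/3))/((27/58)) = -292001805951282174407905/11679842304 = -25000492160008.03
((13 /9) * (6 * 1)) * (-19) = -494 /3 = -164.67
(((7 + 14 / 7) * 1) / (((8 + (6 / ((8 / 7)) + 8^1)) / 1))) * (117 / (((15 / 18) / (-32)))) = -1902.83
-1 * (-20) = 20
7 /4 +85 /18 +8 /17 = 4249 /612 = 6.94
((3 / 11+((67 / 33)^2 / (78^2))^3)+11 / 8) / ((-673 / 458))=-109741797129686086051861 / 97867010871581168584224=-1.12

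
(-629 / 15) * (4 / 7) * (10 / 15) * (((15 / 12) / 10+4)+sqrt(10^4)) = -74851 / 45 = -1663.36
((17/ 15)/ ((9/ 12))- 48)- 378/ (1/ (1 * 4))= -70132/ 45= -1558.49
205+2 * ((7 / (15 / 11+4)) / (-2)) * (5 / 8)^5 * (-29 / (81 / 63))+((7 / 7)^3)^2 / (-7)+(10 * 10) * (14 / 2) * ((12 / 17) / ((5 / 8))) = 2066959234189 / 2070577152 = 998.25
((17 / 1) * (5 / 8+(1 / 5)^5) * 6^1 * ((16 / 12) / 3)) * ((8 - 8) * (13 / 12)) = 0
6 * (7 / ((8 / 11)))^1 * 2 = 231 / 2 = 115.50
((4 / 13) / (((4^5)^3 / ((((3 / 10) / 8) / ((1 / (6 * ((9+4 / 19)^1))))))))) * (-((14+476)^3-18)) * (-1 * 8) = 18529714665 / 33151778816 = 0.56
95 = 95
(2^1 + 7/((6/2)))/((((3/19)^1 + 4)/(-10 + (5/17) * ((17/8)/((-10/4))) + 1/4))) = -2470/237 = -10.42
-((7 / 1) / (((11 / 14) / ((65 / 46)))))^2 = -158.48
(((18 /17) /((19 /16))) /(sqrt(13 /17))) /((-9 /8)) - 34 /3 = -34 /3 - 256 * sqrt(221) /4199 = -12.24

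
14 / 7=2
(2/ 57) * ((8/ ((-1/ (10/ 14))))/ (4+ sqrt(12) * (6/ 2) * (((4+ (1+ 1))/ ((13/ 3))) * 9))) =1690/ 35307111 - 10530 * sqrt(3)/ 11769037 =-0.00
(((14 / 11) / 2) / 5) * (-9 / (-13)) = 63 / 715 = 0.09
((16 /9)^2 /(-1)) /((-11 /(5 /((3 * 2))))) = 640 /2673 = 0.24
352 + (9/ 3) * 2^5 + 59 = 507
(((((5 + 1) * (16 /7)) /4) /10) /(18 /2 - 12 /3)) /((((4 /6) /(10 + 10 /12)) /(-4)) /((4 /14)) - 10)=-0.01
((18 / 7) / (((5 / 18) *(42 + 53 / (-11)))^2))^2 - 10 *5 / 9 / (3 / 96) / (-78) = 685756646057525984 / 300799039997649375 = 2.28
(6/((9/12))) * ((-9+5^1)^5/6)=-4096/3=-1365.33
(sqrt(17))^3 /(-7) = -17* sqrt(17) /7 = -10.01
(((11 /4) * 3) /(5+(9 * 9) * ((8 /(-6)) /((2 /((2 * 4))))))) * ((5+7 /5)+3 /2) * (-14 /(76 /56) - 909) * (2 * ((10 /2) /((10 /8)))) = 1122.56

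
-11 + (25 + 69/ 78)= 387/ 26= 14.88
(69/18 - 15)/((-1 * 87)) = 67/522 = 0.13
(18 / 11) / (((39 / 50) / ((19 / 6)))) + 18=3524 / 143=24.64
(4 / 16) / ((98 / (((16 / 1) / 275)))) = 2 / 13475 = 0.00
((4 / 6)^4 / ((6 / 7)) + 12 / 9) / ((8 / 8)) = 380 / 243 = 1.56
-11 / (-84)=11 / 84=0.13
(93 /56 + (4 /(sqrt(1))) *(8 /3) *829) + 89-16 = 1498111 /168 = 8917.33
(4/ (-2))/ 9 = -2/ 9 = -0.22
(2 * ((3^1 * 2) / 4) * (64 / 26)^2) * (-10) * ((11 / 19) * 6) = -2027520 / 3211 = -631.43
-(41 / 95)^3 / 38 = -68921 / 32580250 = -0.00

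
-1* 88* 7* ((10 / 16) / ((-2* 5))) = 77 / 2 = 38.50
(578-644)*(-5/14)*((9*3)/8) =4455/56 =79.55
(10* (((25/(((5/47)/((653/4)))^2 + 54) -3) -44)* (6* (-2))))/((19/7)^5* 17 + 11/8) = 6365386125768043360/2856339782277704589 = 2.23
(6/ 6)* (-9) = -9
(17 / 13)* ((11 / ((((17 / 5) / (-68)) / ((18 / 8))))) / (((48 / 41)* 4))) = -115005 / 832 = -138.23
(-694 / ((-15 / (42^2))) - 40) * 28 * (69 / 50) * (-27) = -10638117504 / 125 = -85104940.03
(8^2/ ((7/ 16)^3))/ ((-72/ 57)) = -622592/ 1029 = -605.05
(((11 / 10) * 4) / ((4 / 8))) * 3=132 / 5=26.40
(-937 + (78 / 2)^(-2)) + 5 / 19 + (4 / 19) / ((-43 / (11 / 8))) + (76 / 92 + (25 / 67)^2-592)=-392029587838607 / 256601214558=-1527.78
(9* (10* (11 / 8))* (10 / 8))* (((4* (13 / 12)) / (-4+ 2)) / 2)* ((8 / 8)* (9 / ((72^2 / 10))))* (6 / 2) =-17875 / 2048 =-8.73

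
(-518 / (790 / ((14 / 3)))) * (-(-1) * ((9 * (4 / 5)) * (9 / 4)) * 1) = -97902 / 1975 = -49.57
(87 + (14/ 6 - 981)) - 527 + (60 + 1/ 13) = -52985/ 39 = -1358.59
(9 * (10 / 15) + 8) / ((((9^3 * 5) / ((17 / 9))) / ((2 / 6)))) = 238 / 98415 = 0.00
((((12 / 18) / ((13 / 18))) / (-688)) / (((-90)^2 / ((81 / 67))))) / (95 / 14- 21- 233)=0.00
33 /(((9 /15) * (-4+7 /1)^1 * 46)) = 55 /138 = 0.40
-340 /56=-85 /14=-6.07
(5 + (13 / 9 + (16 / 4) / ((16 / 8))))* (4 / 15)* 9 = 20.27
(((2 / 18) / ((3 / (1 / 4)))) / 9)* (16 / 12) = 1 / 729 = 0.00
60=60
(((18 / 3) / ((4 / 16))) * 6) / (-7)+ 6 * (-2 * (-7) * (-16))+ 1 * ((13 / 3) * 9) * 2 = -9006 / 7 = -1286.57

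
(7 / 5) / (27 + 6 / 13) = 13 / 255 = 0.05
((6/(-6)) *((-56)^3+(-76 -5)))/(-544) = -175697/544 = -322.97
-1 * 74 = -74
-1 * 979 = -979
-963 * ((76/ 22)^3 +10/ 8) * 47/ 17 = -10235458323/ 90508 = -113088.99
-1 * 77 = -77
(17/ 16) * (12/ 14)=51/ 56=0.91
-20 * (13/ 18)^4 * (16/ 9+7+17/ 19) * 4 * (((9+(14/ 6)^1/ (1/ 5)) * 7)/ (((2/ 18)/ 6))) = -205021139960/ 124659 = -1644655.74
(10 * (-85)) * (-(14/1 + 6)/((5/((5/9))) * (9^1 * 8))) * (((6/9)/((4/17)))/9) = 8.26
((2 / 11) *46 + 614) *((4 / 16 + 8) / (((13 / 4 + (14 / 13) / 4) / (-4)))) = -355992 / 61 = -5835.93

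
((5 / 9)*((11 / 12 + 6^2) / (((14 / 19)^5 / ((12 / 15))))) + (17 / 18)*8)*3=1206627953 / 4840416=249.28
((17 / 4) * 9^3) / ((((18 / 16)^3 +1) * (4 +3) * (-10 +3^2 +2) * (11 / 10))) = 166.01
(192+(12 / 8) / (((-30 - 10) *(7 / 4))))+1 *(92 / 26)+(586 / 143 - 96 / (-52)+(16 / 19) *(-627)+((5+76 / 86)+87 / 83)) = -319.61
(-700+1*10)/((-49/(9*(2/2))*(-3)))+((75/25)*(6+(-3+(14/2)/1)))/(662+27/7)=-9637980/228389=-42.20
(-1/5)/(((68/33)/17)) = -33/20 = -1.65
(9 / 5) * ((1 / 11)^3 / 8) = 9 / 53240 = 0.00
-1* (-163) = 163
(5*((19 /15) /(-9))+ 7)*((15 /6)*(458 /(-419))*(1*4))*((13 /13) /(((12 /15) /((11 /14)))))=-5352875 /79191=-67.59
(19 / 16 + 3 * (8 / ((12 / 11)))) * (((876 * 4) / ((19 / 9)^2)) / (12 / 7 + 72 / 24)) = 15356061 / 3971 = 3867.05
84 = 84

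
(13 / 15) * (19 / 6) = 247 / 90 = 2.74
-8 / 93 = -0.09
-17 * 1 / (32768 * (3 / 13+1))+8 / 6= 2096489 / 1572864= 1.33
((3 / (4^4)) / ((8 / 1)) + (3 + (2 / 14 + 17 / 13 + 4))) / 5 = 315037 / 186368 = 1.69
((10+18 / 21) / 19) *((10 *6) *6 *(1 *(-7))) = -1440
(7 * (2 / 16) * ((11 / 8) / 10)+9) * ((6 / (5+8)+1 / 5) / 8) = 19307 / 25600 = 0.75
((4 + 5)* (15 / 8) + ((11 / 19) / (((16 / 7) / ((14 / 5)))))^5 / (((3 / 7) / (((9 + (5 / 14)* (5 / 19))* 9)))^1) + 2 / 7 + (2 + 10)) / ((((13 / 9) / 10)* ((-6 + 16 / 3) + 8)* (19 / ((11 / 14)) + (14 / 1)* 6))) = 115498941025602127527 / 208674752654950400000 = 0.55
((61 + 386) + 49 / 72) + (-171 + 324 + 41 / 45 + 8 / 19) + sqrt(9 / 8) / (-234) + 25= 627.01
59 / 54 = 1.09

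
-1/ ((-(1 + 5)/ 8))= 4/ 3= 1.33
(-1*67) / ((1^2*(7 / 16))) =-1072 / 7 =-153.14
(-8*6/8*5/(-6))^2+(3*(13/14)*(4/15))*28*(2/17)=2333/85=27.45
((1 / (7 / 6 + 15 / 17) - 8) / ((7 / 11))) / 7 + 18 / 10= 529 / 4655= 0.11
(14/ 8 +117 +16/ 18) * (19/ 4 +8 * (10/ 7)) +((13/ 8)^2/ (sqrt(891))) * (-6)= 650357/ 336 - 169 * sqrt(11)/ 1056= 1935.06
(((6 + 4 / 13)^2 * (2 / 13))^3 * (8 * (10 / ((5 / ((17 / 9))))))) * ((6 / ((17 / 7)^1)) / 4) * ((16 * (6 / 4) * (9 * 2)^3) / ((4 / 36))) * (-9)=-48535943761.42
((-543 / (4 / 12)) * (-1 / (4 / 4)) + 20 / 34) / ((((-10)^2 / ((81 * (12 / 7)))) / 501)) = 3372646329 / 2975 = 1133662.63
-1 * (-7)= 7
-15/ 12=-5/ 4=-1.25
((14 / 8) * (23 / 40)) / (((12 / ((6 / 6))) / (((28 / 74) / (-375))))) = -1127 / 13320000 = -0.00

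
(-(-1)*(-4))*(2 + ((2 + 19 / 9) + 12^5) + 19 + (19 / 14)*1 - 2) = -62711830 / 63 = -995425.87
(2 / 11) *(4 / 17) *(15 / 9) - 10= -5570 / 561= -9.93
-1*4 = -4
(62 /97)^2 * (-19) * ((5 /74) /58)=-0.01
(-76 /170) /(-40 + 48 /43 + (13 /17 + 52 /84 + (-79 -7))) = 17157 /4739620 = 0.00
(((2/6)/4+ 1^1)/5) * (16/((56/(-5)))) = -13/42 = -0.31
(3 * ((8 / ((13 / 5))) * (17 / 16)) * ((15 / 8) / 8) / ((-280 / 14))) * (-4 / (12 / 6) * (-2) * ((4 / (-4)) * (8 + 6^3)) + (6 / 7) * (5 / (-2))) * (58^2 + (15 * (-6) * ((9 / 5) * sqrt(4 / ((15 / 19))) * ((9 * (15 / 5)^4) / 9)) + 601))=1466914275 / 3584 - 2103699357 * sqrt(285) / 11648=-2639685.89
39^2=1521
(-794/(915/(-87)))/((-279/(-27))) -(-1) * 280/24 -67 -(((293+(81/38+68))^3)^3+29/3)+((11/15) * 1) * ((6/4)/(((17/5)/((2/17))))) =-49566460540199210689567043466609794330727049/451452170620225845760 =-109793381815182143424839.70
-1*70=-70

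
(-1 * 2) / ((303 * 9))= -2 / 2727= -0.00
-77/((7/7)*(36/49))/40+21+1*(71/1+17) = 153187/1440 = 106.38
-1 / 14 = -0.07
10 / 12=0.83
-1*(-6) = 6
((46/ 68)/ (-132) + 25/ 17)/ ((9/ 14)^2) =322273/ 90882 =3.55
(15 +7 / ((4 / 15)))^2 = 27225 / 16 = 1701.56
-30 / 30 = -1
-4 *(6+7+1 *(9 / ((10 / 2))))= -59.20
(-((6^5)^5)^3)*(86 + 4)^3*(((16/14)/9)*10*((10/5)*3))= -893449551230085272657162386447188991141428865008008715703418880000/7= -127635650175726467522451800000000000000000000000000000000000000000.00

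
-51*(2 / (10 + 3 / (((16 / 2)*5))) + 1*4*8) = -661776 / 403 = -1642.12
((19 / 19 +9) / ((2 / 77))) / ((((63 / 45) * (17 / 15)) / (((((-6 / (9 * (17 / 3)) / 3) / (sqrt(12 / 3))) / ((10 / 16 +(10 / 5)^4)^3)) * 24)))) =-16896000 / 679912093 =-0.02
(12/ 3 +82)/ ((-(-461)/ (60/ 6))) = 860/ 461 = 1.87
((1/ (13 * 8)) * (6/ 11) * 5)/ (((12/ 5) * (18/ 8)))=25/ 5148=0.00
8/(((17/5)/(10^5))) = 4000000/17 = 235294.12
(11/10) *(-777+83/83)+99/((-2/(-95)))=3848.90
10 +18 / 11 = 128 / 11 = 11.64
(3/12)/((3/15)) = 5/4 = 1.25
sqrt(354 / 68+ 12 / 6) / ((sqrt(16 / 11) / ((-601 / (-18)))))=4207 *sqrt(1870) / 2448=74.32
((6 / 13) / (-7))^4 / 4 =0.00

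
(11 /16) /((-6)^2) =0.02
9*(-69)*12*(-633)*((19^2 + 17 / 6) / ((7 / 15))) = 25743660570 / 7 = 3677665795.71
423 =423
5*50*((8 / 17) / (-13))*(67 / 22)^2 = -2244500 / 26741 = -83.93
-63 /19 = -3.32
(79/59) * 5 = 395/59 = 6.69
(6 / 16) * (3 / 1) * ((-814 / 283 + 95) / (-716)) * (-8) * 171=40123269 / 202628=198.01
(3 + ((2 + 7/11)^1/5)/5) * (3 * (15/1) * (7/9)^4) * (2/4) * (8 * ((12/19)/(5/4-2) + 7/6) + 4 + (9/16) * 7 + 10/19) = 940133159/3324240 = 282.81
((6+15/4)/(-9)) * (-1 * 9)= 39/4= 9.75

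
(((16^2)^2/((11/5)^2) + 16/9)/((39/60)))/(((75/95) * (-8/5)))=-700507960/42471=-16493.79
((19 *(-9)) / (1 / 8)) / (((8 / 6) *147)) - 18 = -1224 / 49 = -24.98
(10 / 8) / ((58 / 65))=325 / 232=1.40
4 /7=0.57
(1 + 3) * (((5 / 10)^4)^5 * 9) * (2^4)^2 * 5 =45 / 1024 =0.04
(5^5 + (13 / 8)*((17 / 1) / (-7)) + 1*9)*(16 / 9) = 350566 / 63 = 5564.54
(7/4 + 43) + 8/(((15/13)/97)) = 43037/60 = 717.28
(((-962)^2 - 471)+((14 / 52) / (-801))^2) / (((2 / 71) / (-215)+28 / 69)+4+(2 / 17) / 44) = 26339470197874108364705 / 125531595927702198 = 209823.43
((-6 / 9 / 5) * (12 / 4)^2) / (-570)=1 / 475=0.00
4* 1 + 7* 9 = 67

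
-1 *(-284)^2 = -80656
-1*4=-4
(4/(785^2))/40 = 1/6162250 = 0.00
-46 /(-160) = 23 /80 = 0.29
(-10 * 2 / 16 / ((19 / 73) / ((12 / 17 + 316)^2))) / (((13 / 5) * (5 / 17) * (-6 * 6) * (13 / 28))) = 18515737520 / 491283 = 37688.54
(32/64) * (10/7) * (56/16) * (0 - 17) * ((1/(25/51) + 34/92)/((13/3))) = -141321/5980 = -23.63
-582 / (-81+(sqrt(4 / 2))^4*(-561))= 0.25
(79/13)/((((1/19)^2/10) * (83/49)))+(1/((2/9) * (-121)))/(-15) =16908918337/1305590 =12951.17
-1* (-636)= 636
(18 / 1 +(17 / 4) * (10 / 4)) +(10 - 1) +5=341 / 8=42.62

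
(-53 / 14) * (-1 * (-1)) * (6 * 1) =-22.71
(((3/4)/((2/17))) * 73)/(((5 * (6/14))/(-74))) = -321419/20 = -16070.95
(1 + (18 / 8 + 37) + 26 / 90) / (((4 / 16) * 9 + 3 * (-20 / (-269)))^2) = 2112072868 / 318641445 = 6.63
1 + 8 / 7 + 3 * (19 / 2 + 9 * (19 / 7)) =1455 / 14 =103.93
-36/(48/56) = -42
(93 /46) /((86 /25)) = 2325 /3956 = 0.59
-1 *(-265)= 265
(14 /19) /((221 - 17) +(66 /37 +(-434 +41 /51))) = -26418 /8153413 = -0.00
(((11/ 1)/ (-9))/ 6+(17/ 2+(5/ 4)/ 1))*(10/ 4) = 5155/ 216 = 23.87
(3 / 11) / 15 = 1 / 55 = 0.02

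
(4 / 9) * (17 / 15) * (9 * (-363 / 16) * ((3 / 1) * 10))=-6171 / 2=-3085.50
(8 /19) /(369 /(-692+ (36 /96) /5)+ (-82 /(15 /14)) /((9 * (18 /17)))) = -134510220 /2736052877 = -0.05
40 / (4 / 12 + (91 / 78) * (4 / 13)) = 520 / 9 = 57.78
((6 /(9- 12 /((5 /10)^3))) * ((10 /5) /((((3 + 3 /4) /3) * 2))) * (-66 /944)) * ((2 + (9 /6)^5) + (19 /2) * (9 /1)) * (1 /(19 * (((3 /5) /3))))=100419 /1040288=0.10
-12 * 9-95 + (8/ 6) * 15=-183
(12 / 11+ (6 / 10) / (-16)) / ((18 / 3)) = 309 / 1760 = 0.18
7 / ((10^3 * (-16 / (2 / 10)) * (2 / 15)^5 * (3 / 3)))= -8505 / 4096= -2.08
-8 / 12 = -2 / 3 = -0.67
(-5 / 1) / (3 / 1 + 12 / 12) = -1.25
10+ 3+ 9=22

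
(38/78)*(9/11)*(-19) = -1083/143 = -7.57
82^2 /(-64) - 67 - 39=-3377 /16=-211.06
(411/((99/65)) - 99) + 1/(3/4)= 1894/11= 172.18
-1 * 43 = -43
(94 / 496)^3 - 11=-167679089 / 15252992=-10.99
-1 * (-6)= 6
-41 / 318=-0.13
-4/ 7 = -0.57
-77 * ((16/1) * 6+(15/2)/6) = -29953/4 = -7488.25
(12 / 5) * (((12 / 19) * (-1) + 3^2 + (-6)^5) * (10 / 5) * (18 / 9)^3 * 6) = -1789662.32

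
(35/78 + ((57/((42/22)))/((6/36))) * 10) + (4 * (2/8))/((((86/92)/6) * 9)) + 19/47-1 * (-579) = 872471843/367822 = 2371.99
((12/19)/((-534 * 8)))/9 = -1/60876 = -0.00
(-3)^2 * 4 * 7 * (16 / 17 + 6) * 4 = 118944 / 17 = 6996.71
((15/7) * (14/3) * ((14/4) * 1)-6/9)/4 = 8.58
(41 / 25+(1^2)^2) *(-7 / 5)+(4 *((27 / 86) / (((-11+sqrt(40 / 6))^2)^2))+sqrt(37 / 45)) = -2.79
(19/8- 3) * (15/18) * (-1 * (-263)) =-136.98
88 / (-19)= -88 / 19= -4.63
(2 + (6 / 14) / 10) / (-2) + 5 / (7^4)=-48949 / 48020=-1.02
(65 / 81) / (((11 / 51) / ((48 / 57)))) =17680 / 5643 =3.13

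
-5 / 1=-5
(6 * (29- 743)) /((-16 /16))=4284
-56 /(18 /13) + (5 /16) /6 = -11633 /288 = -40.39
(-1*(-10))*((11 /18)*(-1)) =-55 /9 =-6.11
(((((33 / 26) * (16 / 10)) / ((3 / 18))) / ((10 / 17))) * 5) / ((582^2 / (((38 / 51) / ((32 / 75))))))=1045 / 1957072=0.00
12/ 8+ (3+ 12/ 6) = 6.50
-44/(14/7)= -22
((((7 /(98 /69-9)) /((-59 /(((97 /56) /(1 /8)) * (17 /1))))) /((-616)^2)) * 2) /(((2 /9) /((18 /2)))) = 9216261 /11708873792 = 0.00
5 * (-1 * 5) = -25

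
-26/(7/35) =-130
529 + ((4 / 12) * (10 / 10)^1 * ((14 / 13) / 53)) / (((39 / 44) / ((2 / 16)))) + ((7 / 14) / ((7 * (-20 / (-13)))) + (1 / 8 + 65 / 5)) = 542.17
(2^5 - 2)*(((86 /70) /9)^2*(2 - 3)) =-3698 /6615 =-0.56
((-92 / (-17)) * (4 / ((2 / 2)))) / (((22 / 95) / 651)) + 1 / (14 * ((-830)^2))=109750532808187 / 1803540200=60852.83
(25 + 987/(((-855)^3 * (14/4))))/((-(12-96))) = 5208553031/17500738500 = 0.30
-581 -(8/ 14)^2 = -28485/ 49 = -581.33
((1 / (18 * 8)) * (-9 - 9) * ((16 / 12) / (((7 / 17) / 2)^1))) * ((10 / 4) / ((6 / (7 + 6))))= -1105 / 252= -4.38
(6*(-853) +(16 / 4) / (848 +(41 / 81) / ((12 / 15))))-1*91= -5209.00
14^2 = 196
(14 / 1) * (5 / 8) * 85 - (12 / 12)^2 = 2971 / 4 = 742.75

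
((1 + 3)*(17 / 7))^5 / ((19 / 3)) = 4361800704 / 319333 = 13659.10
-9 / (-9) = 1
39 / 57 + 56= 1077 / 19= 56.68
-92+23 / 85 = -7797 / 85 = -91.73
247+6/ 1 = 253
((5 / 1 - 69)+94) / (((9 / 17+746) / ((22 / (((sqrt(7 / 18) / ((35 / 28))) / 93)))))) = 3912975 * sqrt(14) / 88837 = 164.81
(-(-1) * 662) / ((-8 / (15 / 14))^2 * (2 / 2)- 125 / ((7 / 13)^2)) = -7298550 / 4138469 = -1.76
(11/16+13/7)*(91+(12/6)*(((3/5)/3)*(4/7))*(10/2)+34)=251655/784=320.99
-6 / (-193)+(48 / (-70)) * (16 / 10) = -36006 / 33775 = -1.07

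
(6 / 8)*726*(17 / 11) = 1683 / 2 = 841.50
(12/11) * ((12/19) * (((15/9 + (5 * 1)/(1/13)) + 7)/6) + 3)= 2452/209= 11.73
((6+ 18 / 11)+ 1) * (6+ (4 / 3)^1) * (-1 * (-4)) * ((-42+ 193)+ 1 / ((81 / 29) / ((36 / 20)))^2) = 46605632 / 1215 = 38358.54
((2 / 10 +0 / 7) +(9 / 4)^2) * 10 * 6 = 315.75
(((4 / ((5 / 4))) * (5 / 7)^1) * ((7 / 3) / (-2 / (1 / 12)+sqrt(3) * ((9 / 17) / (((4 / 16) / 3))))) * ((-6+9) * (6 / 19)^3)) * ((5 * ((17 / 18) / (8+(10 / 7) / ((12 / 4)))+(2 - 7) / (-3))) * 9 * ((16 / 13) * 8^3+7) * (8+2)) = -8926301152800 / 658676629 - 2362844422800 * sqrt(3) / 658676629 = -19765.19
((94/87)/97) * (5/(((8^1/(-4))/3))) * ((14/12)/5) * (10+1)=-3619/16878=-0.21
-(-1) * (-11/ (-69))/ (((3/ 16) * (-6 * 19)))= -88/ 11799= -0.01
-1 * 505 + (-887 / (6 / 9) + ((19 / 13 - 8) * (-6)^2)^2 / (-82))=-34799959 / 13858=-2511.18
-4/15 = -0.27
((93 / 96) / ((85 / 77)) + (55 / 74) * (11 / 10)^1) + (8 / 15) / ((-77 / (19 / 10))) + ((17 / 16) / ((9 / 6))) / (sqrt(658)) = 17 * sqrt(658) / 15792 + 195512117 / 116239200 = 1.71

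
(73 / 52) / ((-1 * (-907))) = 73 / 47164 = 0.00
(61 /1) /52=61 /52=1.17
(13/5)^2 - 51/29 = 3626/725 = 5.00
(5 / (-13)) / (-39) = 5 / 507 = 0.01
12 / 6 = 2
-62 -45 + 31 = -76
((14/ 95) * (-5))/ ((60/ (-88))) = 308/ 285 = 1.08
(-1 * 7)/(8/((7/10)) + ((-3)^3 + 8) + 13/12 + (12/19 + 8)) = -11172/3421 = -3.27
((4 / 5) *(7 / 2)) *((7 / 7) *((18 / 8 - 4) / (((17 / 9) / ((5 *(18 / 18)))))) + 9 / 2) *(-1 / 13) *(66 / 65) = 2079 / 71825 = 0.03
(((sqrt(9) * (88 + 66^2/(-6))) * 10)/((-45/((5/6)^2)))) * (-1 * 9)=-2658.33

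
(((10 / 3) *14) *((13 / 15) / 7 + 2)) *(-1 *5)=-4460 / 9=-495.56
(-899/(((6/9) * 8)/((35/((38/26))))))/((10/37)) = -9080799/608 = -14935.52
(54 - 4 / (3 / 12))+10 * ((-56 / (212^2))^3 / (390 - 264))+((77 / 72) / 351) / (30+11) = 436348148464317121 / 11482823556267804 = 38.00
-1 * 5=-5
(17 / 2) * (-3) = -51 / 2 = -25.50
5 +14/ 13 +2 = 105/ 13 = 8.08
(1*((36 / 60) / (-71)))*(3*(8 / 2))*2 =-72 / 355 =-0.20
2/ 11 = 0.18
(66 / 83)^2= 4356 / 6889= 0.63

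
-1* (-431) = 431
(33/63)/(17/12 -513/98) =-0.14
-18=-18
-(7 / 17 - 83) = 1404 / 17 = 82.59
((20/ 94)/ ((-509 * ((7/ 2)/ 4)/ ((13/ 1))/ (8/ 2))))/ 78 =-160/ 502383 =-0.00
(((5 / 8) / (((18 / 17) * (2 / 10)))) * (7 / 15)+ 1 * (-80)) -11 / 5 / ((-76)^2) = -30653561 / 389880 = -78.62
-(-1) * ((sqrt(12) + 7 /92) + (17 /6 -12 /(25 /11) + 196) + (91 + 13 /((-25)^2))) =2 * sqrt(3) + 49102163 /172500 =288.11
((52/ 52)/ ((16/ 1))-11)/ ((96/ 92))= -4025/ 384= -10.48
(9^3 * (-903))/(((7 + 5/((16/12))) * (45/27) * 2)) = -91854/5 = -18370.80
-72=-72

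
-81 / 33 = -27 / 11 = -2.45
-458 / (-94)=229 / 47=4.87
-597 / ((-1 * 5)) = 597 / 5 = 119.40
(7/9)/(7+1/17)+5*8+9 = 53039/1080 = 49.11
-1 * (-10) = 10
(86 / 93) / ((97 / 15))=430 / 3007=0.14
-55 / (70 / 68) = -374 / 7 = -53.43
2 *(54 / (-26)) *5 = -20.77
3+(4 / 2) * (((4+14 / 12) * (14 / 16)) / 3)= 433 / 72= 6.01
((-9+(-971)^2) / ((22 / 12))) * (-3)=-1542816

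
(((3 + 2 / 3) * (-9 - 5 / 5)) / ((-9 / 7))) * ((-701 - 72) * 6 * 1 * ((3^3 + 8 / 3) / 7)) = -15135340 / 27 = -560568.15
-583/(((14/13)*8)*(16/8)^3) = -7579/896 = -8.46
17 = 17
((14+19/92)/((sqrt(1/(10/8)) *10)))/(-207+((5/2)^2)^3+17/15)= 15684 *sqrt(5)/845089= 0.04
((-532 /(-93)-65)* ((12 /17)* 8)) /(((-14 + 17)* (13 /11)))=-94.42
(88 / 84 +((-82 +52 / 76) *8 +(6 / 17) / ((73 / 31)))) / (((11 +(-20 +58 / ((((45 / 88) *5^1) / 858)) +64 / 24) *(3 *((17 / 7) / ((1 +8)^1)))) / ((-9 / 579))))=24114075600 / 37636001957377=0.00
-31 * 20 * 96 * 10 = -595200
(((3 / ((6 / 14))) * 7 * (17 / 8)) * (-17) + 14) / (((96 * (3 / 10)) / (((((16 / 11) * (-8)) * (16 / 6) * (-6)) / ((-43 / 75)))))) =19801.27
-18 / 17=-1.06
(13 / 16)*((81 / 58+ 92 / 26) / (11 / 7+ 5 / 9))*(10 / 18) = 1.05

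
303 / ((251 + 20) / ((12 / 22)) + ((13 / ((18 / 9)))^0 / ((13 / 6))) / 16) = 94536 / 155021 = 0.61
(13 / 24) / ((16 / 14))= 91 / 192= 0.47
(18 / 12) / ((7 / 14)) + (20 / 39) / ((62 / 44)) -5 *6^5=-47001853 / 1209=-38876.64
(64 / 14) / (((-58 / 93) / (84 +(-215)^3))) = 72848162.60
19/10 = 1.90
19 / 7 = 2.71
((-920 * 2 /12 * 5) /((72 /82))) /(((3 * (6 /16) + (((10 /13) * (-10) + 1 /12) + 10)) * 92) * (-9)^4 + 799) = -612950 /1490426217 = -0.00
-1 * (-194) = 194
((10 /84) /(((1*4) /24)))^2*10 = 5.10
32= 32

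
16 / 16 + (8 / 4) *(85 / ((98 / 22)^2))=22971 / 2401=9.57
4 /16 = 1 /4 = 0.25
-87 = -87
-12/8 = -3/2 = -1.50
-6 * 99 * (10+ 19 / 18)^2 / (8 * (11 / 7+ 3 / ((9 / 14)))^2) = -233.21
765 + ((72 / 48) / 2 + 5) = 3083 / 4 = 770.75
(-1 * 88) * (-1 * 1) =88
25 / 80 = 5 / 16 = 0.31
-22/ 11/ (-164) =1/ 82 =0.01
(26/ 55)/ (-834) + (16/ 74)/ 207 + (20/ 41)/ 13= 1185969643/ 31208778315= 0.04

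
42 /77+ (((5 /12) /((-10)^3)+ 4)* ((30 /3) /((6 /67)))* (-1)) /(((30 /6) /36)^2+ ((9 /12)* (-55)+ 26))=64854507 /2171290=29.87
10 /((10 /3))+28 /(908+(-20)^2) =988 /327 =3.02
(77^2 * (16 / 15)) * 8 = 758912 / 15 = 50594.13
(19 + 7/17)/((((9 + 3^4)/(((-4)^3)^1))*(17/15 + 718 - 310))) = -3520/104329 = -0.03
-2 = -2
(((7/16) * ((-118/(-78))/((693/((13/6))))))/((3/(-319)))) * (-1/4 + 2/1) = -11977/31104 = -0.39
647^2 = 418609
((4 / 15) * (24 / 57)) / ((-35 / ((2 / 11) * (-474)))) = 10112 / 36575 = 0.28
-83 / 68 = -1.22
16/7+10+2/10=437/35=12.49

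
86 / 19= 4.53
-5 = -5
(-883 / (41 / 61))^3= -156268562006647 / 68921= -2267357728.51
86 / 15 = 5.73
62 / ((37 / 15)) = 930 / 37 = 25.14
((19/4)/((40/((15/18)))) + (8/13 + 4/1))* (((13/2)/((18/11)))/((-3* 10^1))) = -129437/207360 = -0.62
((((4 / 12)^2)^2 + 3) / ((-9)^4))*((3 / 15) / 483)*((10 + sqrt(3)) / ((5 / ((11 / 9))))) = 2684*sqrt(3) / 57754350675 + 5368 / 11550870135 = 0.00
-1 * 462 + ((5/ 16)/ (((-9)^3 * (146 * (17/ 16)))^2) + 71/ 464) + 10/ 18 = -175183009864052777/ 379766454638544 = -461.29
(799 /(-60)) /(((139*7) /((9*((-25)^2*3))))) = -898875 /3892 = -230.95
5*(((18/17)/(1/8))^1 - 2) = 550/17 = 32.35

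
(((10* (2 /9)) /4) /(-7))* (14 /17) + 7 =1061 /153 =6.93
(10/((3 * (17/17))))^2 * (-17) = -1700/9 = -188.89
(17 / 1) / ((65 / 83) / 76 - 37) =-107236 / 233331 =-0.46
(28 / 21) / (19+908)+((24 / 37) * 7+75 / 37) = 675931 / 102897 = 6.57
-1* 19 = -19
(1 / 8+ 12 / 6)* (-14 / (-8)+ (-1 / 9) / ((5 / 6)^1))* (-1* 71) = -117079 / 480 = -243.91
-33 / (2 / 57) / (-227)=1881 / 454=4.14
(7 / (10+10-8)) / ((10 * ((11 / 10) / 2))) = 7 / 66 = 0.11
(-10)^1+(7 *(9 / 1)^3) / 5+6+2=5093 / 5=1018.60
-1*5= -5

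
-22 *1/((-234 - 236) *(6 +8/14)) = 77/10810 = 0.01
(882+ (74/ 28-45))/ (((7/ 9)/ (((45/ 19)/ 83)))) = 4760775/ 154546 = 30.80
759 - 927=-168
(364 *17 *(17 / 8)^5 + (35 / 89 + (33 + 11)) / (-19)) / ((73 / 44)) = 40857089775667 / 252811264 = 161611.03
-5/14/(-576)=5/8064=0.00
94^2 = 8836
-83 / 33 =-2.52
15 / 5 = 3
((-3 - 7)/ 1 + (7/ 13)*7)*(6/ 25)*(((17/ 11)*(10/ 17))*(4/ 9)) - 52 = -37612/ 715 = -52.60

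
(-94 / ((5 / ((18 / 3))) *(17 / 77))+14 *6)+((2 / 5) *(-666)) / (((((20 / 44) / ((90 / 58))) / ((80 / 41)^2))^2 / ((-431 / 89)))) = 3910291710439330368 / 17977957732565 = 217504.78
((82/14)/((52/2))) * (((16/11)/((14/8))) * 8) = 10496/7007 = 1.50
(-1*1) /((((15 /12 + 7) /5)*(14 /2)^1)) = -20 /231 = -0.09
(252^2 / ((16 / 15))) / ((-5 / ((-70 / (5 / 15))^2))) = -525098700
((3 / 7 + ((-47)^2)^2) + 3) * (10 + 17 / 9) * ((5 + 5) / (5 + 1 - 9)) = -36548836370 / 189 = -193380086.61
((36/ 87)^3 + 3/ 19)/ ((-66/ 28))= -494662/ 5097301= -0.10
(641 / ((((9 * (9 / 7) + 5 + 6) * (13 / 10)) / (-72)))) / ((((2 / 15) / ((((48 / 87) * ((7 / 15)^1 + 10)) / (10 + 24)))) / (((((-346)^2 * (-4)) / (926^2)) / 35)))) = 3469783418496 / 108537382759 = 31.97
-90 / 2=-45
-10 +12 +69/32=133/32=4.16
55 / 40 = 11 / 8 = 1.38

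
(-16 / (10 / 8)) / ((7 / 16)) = -1024 / 35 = -29.26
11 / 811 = 0.01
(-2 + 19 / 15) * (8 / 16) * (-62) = 341 / 15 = 22.73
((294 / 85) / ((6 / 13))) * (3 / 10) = 1911 / 850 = 2.25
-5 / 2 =-2.50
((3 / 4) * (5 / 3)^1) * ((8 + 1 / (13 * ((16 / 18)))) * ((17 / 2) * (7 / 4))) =500395 / 3328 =150.36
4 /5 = 0.80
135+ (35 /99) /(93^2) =115593920 /856251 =135.00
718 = 718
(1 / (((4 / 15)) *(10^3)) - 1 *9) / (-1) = 7197 / 800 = 9.00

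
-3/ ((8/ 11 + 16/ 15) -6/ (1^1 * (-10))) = -99/ 79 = -1.25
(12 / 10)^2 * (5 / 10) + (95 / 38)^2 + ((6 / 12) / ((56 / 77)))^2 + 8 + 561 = 3689233 / 6400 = 576.44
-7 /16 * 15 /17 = -0.39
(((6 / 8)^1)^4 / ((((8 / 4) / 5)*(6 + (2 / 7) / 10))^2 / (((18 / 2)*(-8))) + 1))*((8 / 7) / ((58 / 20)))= 15946875 / 117561128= 0.14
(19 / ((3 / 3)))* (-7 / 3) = -133 / 3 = -44.33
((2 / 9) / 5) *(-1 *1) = -2 / 45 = -0.04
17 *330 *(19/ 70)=1522.71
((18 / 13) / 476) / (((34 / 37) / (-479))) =-159507 / 105196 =-1.52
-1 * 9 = -9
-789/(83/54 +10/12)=-332.86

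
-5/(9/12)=-20/3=-6.67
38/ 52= 19/ 26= 0.73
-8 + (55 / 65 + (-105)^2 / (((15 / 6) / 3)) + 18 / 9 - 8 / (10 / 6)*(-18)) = 865231 / 65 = 13311.25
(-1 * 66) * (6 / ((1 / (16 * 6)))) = -38016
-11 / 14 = -0.79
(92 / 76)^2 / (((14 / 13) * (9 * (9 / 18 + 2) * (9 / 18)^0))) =6877 / 113715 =0.06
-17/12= -1.42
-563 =-563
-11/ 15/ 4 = -11/ 60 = -0.18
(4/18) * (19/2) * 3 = 19/3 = 6.33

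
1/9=0.11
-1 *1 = -1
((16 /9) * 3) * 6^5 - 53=41419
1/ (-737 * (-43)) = 1/ 31691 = 0.00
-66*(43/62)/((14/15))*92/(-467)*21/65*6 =3524796/188201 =18.73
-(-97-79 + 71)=105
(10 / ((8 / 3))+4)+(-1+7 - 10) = 15 / 4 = 3.75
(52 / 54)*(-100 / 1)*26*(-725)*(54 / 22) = 49010000 / 11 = 4455454.55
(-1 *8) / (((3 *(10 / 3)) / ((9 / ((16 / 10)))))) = -9 / 2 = -4.50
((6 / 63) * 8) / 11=16 / 231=0.07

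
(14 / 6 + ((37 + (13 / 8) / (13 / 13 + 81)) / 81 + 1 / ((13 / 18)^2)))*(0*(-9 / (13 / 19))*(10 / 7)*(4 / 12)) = 0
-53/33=-1.61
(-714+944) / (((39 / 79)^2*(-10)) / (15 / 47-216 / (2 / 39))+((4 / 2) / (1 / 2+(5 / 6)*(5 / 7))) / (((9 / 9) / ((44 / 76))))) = 217.44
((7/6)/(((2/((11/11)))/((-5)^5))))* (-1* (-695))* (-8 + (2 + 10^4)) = -75970015625/6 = -12661669270.83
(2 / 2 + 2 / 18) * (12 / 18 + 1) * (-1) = -50 / 27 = -1.85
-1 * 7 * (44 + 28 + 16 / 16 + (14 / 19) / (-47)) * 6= -2737350 / 893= -3065.34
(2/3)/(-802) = -1/1203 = -0.00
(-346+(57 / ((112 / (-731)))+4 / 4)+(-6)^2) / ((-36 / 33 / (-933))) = -260936775 / 448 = -582448.16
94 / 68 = 47 / 34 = 1.38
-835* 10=-8350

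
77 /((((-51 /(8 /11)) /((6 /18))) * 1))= -56 /153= -0.37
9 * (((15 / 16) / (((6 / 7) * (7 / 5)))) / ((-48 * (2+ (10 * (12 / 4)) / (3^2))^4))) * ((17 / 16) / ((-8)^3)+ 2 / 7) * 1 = -98809875 / 1924145348608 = -0.00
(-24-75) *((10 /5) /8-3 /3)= 297 /4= 74.25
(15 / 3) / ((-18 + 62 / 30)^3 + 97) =-16875 / 13324544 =-0.00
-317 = -317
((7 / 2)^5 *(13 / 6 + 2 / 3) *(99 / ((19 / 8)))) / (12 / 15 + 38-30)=4285785 / 608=7048.99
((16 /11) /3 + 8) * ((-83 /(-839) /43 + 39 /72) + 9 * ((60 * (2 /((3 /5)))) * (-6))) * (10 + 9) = -6218207125655 /3571623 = -1741003.21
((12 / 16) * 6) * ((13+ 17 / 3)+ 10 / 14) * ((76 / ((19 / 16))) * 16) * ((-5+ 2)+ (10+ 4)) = 6876672 / 7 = 982381.71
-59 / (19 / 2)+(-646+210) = -8402 / 19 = -442.21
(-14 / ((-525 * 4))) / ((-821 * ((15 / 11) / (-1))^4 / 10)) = -14641 / 623446875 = -0.00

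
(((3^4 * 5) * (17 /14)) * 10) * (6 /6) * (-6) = -206550 /7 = -29507.14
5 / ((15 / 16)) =5.33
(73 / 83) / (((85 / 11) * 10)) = 803 / 70550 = 0.01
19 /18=1.06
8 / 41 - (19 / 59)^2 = 13047 / 142721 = 0.09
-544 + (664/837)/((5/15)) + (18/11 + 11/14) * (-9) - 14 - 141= -30867581/42966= -718.42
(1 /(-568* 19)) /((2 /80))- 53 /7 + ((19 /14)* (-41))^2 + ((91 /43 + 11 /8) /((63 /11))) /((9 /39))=1897826442535 /613946088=3091.19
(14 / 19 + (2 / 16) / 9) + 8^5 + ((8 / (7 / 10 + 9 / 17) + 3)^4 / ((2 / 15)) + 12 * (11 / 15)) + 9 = 64608481061813033 / 686890713960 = 94059.33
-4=-4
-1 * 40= -40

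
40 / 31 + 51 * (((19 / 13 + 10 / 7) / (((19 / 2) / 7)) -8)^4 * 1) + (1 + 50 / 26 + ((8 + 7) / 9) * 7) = 20971958109985163 / 346155121533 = 60585.43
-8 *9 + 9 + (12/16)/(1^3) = -249/4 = -62.25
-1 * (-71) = 71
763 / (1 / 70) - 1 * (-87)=53497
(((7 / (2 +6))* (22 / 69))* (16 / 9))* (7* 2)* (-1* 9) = -4312 / 69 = -62.49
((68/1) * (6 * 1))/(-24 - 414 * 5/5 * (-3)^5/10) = 680/16727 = 0.04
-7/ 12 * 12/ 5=-7/ 5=-1.40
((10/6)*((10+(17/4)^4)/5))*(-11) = -946891/768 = -1232.93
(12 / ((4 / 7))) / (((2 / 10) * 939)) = 35 / 313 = 0.11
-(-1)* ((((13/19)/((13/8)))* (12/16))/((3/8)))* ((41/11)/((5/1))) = 656/1045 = 0.63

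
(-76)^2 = 5776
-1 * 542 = -542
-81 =-81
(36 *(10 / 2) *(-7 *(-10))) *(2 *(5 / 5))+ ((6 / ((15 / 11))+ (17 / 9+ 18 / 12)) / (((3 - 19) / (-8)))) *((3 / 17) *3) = 8568701 / 340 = 25202.06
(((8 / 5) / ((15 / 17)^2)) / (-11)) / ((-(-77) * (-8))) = 289 / 952875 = 0.00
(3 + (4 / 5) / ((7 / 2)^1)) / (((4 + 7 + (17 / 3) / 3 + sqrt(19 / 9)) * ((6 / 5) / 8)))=157296 / 92995- 4068 * sqrt(19) / 92995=1.50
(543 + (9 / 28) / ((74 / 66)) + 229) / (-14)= -800089 / 14504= -55.16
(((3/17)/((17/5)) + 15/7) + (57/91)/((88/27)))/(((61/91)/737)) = 370116777/141032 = 2624.35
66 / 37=1.78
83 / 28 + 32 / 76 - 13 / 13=1269 / 532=2.39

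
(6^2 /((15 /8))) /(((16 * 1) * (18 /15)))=1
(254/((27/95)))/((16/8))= 12065/27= 446.85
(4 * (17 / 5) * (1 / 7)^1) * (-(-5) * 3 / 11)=204 / 77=2.65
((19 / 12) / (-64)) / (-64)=19 / 49152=0.00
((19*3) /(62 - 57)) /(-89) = -57 /445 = -0.13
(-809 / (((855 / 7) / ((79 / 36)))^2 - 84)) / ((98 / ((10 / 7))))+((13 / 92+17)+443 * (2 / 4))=8853267744400 / 37099247871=238.64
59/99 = 0.60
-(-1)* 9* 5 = 45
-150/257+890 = 228580/257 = 889.42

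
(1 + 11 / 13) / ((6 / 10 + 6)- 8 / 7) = 840 / 2483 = 0.34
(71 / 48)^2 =5041 / 2304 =2.19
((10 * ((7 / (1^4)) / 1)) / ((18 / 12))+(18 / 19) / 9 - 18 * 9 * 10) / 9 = -89674 / 513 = -174.80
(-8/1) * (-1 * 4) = 32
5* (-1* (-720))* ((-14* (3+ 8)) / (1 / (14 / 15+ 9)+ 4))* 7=-946381.67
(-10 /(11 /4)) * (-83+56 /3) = 7720 /33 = 233.94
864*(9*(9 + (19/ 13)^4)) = 3012189120/ 28561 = 105465.11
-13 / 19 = -0.68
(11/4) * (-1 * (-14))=38.50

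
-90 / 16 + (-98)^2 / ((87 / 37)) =2838869 / 696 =4078.83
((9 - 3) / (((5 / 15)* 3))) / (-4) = -3 / 2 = -1.50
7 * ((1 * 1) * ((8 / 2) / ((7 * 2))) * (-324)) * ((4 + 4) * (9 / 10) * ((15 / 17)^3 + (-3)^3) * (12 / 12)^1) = 3015750528 / 24565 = 122766.15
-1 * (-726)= 726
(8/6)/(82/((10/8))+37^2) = 20/21519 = 0.00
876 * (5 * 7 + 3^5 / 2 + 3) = 139722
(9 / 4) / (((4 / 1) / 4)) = 9 / 4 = 2.25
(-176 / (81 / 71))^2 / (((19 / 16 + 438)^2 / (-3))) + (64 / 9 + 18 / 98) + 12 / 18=40169852556413 / 5291572735827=7.59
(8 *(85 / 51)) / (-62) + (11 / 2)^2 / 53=7013 / 19716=0.36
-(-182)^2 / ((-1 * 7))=4732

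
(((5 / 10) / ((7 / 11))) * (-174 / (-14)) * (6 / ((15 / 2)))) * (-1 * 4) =-7656 / 245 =-31.25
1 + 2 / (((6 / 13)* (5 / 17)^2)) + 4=4132 / 75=55.09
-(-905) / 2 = 905 / 2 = 452.50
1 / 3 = 0.33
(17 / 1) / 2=17 / 2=8.50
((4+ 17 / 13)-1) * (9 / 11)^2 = 4536 / 1573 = 2.88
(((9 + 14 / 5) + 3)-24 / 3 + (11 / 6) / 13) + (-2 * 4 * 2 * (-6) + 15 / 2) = 21536 / 195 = 110.44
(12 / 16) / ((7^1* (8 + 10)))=1 / 168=0.01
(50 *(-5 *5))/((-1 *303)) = 1250/303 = 4.13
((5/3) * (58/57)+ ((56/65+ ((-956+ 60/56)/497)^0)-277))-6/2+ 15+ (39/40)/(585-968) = -8903868473/34056360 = -261.45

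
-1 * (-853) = 853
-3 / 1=-3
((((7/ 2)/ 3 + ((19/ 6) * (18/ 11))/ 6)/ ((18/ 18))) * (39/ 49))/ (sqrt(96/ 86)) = 871 * sqrt(129)/ 6468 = 1.53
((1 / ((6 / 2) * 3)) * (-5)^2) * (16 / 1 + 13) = 725 / 9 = 80.56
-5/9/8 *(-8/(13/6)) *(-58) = -580/39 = -14.87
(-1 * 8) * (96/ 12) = -64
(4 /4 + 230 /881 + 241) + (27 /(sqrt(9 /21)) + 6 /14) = 9 * sqrt(21) + 1496667 /6167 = 283.93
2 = 2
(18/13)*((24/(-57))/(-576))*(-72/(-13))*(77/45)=154/16055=0.01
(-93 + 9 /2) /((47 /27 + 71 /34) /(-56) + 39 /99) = -50045688 /184103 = -271.84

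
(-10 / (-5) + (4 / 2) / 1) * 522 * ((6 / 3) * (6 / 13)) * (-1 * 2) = -50112 / 13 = -3854.77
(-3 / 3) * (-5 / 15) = 1 / 3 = 0.33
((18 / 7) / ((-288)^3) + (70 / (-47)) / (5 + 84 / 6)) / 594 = -650281853 / 4927661899776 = -0.00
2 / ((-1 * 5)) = -2 / 5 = -0.40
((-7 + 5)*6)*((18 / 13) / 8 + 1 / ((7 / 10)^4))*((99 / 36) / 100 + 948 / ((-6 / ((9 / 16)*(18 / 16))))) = 259860206937 / 49940800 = 5203.36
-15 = -15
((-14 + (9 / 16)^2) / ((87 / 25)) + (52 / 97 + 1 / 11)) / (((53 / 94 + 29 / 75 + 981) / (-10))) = 461437522375 / 13709483788352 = 0.03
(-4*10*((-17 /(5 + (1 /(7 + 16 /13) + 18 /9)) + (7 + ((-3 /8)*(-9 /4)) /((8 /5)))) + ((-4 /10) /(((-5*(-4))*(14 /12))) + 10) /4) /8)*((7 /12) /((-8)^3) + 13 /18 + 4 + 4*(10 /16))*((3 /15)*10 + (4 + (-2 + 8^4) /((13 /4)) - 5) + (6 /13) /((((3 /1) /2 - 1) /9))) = -815336620505369 /2330460160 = -349860.78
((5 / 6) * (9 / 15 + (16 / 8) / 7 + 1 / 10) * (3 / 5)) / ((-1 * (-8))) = 69 / 1120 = 0.06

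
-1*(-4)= 4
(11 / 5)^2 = 121 / 25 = 4.84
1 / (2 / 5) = 5 / 2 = 2.50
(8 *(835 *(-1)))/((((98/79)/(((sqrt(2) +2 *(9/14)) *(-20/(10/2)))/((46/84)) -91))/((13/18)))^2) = -4745142146811235/205760898 -16268266663480 *sqrt(2)/4899069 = -27757596.04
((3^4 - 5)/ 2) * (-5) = -190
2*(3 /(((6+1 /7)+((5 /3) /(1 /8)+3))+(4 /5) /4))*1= 630 /2381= 0.26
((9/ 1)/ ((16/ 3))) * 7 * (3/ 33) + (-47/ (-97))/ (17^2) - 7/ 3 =-18617129/ 14801424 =-1.26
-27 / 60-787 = -15749 / 20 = -787.45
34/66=17/33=0.52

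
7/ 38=0.18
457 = 457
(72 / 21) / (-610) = -12 / 2135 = -0.01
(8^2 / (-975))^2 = 4096 / 950625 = 0.00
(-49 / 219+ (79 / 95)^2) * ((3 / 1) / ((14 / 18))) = 8320986 / 4611775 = 1.80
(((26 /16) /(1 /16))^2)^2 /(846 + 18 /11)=1256684 /2331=539.12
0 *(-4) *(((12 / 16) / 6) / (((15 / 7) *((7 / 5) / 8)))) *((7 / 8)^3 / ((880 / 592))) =0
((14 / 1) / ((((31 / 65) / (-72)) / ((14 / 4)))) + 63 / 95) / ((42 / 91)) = -94394937 / 5890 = -16026.31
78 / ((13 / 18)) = 108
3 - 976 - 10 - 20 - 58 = -1061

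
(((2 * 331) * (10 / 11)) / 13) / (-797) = -6620 / 113971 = -0.06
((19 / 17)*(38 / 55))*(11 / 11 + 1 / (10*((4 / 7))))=16967 / 18700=0.91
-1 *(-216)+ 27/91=19683/91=216.30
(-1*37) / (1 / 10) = -370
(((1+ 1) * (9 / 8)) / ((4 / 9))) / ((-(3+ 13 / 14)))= -1.29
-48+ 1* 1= -47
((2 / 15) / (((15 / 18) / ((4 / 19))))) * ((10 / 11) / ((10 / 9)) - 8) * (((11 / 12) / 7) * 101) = -31916 / 9975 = -3.20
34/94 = 17/47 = 0.36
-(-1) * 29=29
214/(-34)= -107/17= -6.29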